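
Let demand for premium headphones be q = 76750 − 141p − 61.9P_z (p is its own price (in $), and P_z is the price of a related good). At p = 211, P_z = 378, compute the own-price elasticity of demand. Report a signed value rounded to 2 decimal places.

At the given values, q = 76750 − 141(211) − 61.9(378) = 23600.8.
∂q/∂p = −141.
E = (-141) × (211/23600.8) = -1.2605…

-1.26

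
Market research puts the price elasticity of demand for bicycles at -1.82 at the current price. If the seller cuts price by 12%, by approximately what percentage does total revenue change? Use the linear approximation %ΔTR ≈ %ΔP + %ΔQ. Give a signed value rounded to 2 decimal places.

+9.84%

%ΔQ ≈ Ed × %ΔP = (-1.82) × (-12%) = +21.8400%
%ΔTR ≈ %ΔP + %ΔQ = (-12%) + (+21.8400%) = +9.8400%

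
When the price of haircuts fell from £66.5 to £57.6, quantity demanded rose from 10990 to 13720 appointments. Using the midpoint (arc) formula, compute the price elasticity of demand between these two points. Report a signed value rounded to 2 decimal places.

-1.54

%ΔQ = (13720 − 10990) / [(10990 + 13720)/2] = 2730/12355 = 0.220963…
%ΔP = (57.6 − 66.5) / [(66.5 + 57.6)/2] = -8.9/62.05 = -0.143432…
Arc Ed = %ΔQ / %ΔP = (2730/12355) / (-8.9/62.05) = -1.5405…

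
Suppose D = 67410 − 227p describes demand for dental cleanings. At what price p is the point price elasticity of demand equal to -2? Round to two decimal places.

197.97

Ed = −227p/(67410 − 227p). Set this equal to -2:
227p = 2·(67410 − 227p) ⇒ 227p(1 + 2) = 2·67410
p = 2·67410 / (227·3) = 197.9735…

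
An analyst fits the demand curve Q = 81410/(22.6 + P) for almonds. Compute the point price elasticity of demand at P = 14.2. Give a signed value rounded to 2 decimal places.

-0.39

dQ/dP = −81410/(22.6 + P)² = -60.1149. At P = 14.2, Q = 2212.23.
Ed = (dQ/dP)·(P/Q) = (-60.1149) × (14.2/2212.23) = -0.3858…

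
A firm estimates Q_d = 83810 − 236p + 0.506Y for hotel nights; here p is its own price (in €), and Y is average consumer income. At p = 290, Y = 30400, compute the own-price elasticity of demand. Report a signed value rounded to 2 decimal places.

At the given values, Q_d = 83810 − 236(290) + 0.506(30400) = 30752.4.
∂Q_d/∂p = −236.
E = (-236) × (290/30752.4) = -2.2255…

-2.23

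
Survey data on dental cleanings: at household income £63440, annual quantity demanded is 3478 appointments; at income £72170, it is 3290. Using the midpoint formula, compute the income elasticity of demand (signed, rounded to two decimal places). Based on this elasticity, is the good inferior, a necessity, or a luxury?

-0.43; inferior

%ΔQ = (3290 − 3478)/[( 3478 + 3290)/2] = -188/3384 = -0.055555…
%ΔIncome = (72170 − 63440)/[( 63440 + 72170)/2] = 8730/67805 = 0.128751…
E_income = (-188/3384) / (8730/67805) = -0.4314…
E_income < 0 ⇒ inferior good.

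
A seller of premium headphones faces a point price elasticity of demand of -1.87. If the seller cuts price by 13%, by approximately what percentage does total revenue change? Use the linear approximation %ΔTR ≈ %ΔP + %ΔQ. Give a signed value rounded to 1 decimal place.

%ΔQ ≈ Ed × %ΔP = (-1.87) × (-13%) = +24.3100%
%ΔTR ≈ %ΔP + %ΔQ = (-13%) + (+24.3100%) = +11.3100%

+11.3%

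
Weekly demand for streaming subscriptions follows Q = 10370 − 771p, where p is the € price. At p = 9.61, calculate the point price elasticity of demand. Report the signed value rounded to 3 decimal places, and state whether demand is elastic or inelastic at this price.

-2.503; elastic

dQ/dp = −771. At p = 9.61, Q = 10370 − 771(9.61) = 2960.69.
Ed = (dQ/dp)·(p/Q) = −771 × (9.61/2960.69) = -2.50256…
|Ed| = 2.503 > 1, so demand is elastic.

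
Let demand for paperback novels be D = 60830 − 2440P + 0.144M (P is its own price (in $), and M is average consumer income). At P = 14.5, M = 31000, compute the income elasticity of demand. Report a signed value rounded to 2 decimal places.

0.15

At the given values, D = 60830 − 2440(14.5) + 0.144(31000) = 29914.
∂D/∂M = 0.144.
E = (0.144) × (31000/29914) = 0.1492…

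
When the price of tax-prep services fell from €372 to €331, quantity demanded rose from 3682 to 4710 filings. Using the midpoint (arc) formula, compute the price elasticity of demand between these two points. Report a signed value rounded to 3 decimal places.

%ΔQ = (4710 − 3682) / [(3682 + 4710)/2] = 1028/4196 = 0.244995…
%ΔP = (331 − 372) / [(372 + 331)/2] = -41/351.5 = -0.116642…
Arc Ed = %ΔQ / %ΔP = (1028/4196) / (-41/351.5) = -2.10038…

-2.100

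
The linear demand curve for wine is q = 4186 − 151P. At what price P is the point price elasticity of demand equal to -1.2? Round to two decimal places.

Ed = −151P/(4186 − 151P). Set this equal to -1.2:
151P = 1.2·(4186 − 151P) ⇒ 151P(1 + 1.2) = 1.2·4186
P = 1.2·4186 / (151·2.2) = 15.1210…

15.12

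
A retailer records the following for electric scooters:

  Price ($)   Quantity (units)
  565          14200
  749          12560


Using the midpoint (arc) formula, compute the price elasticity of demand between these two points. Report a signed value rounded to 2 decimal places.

-0.44

%ΔQ = (12560 − 14200) / [(14200 + 12560)/2] = -1640/13380 = -0.122571…
%ΔP = (749 − 565) / [(565 + 749)/2] = 184/657 = 0.280060…
Arc Ed = %ΔQ / %ΔP = (-1640/13380) / (184/657) = -0.4376…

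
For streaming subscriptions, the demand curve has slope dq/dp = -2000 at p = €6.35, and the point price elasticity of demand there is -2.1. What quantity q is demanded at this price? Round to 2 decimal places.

Ed = (dq/dp)·(p/q) ⇒ q = (dq/dp)·p/Ed = (-2000)·6.35/(-2.1) = 6047.6190…

6047.62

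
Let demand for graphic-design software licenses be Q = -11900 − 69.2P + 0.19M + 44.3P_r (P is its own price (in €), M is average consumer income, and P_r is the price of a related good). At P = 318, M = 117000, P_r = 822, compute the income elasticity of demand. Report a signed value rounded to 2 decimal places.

At the given values, Q = -11900 − 69.2(318) + 0.19(117000) + 44.3(822) = 24739.
∂Q/∂M = 0.19.
E = (0.19) × (117000/24739) = 0.8985…

0.90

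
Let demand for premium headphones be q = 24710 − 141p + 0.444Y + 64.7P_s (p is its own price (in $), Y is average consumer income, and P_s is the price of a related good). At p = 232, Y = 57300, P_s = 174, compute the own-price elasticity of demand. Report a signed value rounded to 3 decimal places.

-1.140

At the given values, q = 24710 − 141(232) + 0.444(57300) + 64.7(174) = 28697.
∂q/∂p = −141.
E = (-141) × (232/28697) = -1.13991…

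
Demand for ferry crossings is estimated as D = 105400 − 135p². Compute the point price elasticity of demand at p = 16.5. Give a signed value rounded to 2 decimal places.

dD/dp = −2·135·p = -4455. At p = 16.5, D = 68646.25.
Ed = (dD/dp)·(p/D) = (-4455) × (16.5/68646.25) = -1.0708…

-1.07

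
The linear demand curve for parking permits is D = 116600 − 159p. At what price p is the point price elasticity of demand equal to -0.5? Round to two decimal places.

244.44

Ed = −159p/(116600 − 159p). Set this equal to -0.5:
159p = 0.5·(116600 − 159p) ⇒ 159p(1 + 0.5) = 0.5·116600
p = 0.5·116600 / (159·1.5) = 244.4444…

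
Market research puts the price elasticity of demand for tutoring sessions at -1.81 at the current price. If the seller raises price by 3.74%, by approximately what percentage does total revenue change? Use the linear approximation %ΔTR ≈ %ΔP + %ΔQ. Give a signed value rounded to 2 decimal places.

%ΔQ ≈ Ed × %ΔP = (-1.81) × (+3.74%) = -6.7694%
%ΔTR ≈ %ΔP + %ΔQ = (+3.74%) + (-6.7694%) = -3.0294%

-3.03%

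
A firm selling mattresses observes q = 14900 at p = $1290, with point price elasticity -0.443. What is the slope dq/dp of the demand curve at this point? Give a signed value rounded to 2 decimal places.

-5.12

Ed = (dq/dp)·(p/q) ⇒ dq/dp = Ed·q/p = (-0.443)·14900/1290 = -5.1168…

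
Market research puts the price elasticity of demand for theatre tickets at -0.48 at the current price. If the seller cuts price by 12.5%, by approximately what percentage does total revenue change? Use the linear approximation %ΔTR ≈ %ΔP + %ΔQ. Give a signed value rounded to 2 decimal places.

-6.50%

%ΔQ ≈ Ed × %ΔP = (-0.48) × (-12.5%) = +6.0000%
%ΔTR ≈ %ΔP + %ΔQ = (-12.5%) + (+6.0000%) = -6.5000%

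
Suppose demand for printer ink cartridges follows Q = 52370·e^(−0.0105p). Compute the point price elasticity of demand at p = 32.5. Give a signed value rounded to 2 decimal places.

-0.34

dQ/dp = −0.0105·Q = -390.903. At p = 32.5, Q = 37228.8.
Ed = (dQ/dp)·(p/Q) = (-390.903) × (32.5/37228.8) = -0.3412…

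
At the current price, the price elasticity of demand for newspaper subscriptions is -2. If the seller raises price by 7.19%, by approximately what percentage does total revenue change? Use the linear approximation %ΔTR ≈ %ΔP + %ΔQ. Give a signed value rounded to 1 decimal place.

%ΔQ ≈ Ed × %ΔP = (-2) × (+7.19%) = -14.3800%
%ΔTR ≈ %ΔP + %ΔQ = (+7.19%) + (-14.3800%) = -7.1900%

-7.2%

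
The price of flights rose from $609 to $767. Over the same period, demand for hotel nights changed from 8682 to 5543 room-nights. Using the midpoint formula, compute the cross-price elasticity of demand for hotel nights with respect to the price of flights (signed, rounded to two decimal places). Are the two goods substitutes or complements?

%ΔQ_{hotel nights} = (5543 − 8682)/avg = -3139/7112.5 = -0.441335…
%ΔP_{flights} = (767 − 609)/avg = 158/688 = 0.229651…
E_cross = (-3139/7112.5) / (158/688) = -1.9217…
E_cross < 0 ⇒ the goods are complements.

-1.92; complements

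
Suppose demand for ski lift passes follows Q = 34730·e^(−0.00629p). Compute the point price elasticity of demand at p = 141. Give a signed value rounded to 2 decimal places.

-0.89

dQ/dp = −0.00629·Q = -89.9879. At p = 141, Q = 14306.5.
Ed = (dQ/dp)·(p/Q) = (-89.9879) × (141/14306.5) = -0.8868…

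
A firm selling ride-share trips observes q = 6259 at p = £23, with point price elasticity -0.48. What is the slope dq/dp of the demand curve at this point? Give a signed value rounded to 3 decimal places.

-130.623

Ed = (dq/dp)·(p/q) ⇒ dq/dp = Ed·q/p = (-0.48)·6259/23 = -130.62260…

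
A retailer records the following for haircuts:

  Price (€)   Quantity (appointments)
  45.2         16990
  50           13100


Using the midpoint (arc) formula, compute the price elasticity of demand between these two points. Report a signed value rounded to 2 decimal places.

%ΔQ = (13100 − 16990) / [(16990 + 13100)/2] = -3890/15045 = -0.258557…
%ΔP = (50 − 45.2) / [(45.2 + 50)/2] = 4.8/47.6 = 0.100840…
Arc Ed = %ΔQ / %ΔP = (-3890/15045) / (4.8/47.6) = -2.5640…

-2.56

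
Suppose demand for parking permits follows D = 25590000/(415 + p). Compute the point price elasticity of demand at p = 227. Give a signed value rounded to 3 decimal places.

-0.354

dD/dp = −25590000/(415 + p)² = -62.0869. At p = 227, D = 39859.8.
Ed = (dD/dp)·(p/D) = (-62.0869) × (227/39859.8) = -0.35358…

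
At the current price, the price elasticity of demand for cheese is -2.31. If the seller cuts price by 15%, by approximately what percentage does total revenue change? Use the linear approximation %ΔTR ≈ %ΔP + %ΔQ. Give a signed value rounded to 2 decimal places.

%ΔQ ≈ Ed × %ΔP = (-2.31) × (-15%) = +34.6500%
%ΔTR ≈ %ΔP + %ΔQ = (-15%) + (+34.6500%) = +19.6500%

+19.65%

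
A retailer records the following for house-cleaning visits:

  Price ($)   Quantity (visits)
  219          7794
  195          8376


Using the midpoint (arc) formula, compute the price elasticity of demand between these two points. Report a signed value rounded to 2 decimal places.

-0.62

%ΔQ = (8376 − 7794) / [(7794 + 8376)/2] = 582/8085 = 0.071985…
%ΔP = (195 − 219) / [(219 + 195)/2] = -24/207 = -0.115942…
Arc Ed = %ΔQ / %ΔP = (582/8085) / (-24/207) = -0.6208…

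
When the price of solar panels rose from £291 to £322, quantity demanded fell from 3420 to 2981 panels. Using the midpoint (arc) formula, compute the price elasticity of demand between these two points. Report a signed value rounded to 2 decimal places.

%ΔQ = (2981 − 3420) / [(3420 + 2981)/2] = -439/3200.5 = -0.137166…
%ΔP = (322 − 291) / [(291 + 322)/2] = 31/306.5 = 0.101141…
Arc Ed = %ΔQ / %ΔP = (-439/3200.5) / (31/306.5) = -1.3561…

-1.36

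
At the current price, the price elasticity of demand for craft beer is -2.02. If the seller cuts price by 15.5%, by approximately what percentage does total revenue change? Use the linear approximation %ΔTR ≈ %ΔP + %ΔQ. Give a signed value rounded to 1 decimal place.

+15.8%

%ΔQ ≈ Ed × %ΔP = (-2.02) × (-15.5%) = +31.3100%
%ΔTR ≈ %ΔP + %ΔQ = (-15.5%) + (+31.3100%) = +15.8100%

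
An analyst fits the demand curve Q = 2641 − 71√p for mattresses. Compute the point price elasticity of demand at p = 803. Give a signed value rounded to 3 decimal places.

dQ/dp = −71/(2√p) = -1.25277. At p = 803, Q = 629.055.
Ed = (dQ/dp)·(p/Q) = (-1.25277) × (803/629.055) = -1.59918…

-1.599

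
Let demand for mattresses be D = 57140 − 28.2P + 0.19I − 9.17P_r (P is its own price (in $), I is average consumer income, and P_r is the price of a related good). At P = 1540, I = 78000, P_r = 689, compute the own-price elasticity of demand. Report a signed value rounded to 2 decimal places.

-1.95

At the given values, D = 57140 − 28.2(1540) + 0.19(78000) − 9.17(689) = 22213.87.
∂D/∂P = −28.2.
E = (-28.2) × (1540/22213.87) = -1.9549…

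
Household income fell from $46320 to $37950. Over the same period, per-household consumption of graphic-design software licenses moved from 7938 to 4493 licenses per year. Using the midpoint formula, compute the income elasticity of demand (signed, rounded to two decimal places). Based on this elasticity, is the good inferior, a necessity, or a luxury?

2.79; luxury

%ΔQ = (4493 − 7938)/[( 7938 + 4493)/2] = -3445/6215.5 = -0.554259…
%ΔIncome = (37950 − 46320)/[( 46320 + 37950)/2] = -8370/42135 = -0.198647…
E_income = (-3445/6215.5) / (-8370/42135) = 2.7901…
E_income > 1 ⇒ normal good, luxury.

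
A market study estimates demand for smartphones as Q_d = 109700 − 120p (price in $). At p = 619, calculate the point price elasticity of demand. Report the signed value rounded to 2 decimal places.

-2.10

dQ_d/dp = −120. At p = 619, Q_d = 109700 − 120(619) = 35420.
Ed = (dQ_d/dp)·(p/Q_d) = −120 × (619/35420) = -2.0971…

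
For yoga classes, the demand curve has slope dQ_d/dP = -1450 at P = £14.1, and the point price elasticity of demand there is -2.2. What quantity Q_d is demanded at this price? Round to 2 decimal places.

Ed = (dQ_d/dP)·(P/Q_d) ⇒ Q_d = (dQ_d/dP)·P/Ed = (-1450)·14.1/(-2.2) = 9293.1818…

9293.18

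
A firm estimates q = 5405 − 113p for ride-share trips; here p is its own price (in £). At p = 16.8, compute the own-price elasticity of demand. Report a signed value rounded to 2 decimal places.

At the given values, q = 5405 − 113(16.8) = 3506.6.
∂q/∂p = −113.
E = (-113) × (16.8/3506.6) = -0.5413…

-0.54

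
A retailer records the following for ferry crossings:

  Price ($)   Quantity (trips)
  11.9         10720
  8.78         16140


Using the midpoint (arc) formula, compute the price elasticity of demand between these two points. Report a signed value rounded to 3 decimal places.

-1.337

%ΔQ = (16140 − 10720) / [(10720 + 16140)/2] = 5420/13430 = 0.403574…
%ΔP = (8.78 − 11.9) / [(11.9 + 8.78)/2] = -3.12/10.34 = -0.301740…
Arc Ed = %ΔQ / %ΔP = (5420/13430) / (-3.12/10.34) = -1.33748…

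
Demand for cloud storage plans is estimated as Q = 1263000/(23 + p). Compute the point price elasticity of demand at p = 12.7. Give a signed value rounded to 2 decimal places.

-0.36

dQ/dp = −1263000/(23 + p)² = -990.985. At p = 12.7, Q = 35378.2.
Ed = (dQ/dp)·(p/Q) = (-990.985) × (12.7/35378.2) = -0.3557…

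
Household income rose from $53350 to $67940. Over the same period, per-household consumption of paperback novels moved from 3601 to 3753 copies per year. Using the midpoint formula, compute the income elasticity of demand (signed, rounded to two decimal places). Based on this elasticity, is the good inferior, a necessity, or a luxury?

0.17; necessity

%ΔQ = (3753 − 3601)/[( 3601 + 3753)/2] = 152/3677 = 0.041338…
%ΔIncome = (67940 − 53350)/[( 53350 + 67940)/2] = 14590/60645 = 0.240580…
E_income = (152/3677) / (14590/60645) = 0.1718…
0 < E_income < 1 ⇒ normal good, necessity.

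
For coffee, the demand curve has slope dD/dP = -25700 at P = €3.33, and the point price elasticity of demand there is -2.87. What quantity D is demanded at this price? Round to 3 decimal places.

Ed = (dD/dP)·(P/D) ⇒ D = (dD/dP)·P/Ed = (-25700)·3.33/(-2.87) = 29819.16376…

29819.164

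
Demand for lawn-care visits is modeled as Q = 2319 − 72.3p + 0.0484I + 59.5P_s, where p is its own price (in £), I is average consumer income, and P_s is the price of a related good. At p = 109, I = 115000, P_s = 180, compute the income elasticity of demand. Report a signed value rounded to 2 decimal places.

At the given values, Q = 2319 − 72.3(109) + 0.0484(115000) + 59.5(180) = 10714.3.
∂Q/∂I = 0.0484.
E = (0.0484) × (115000/10714.3) = 0.5194…

0.52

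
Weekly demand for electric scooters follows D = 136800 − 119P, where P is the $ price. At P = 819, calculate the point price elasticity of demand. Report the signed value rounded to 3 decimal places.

-2.477

dD/dP = −119. At P = 819, D = 136800 − 119(819) = 39339.
Ed = (dD/dP)·(P/D) = −119 × (819/39339) = -2.47746…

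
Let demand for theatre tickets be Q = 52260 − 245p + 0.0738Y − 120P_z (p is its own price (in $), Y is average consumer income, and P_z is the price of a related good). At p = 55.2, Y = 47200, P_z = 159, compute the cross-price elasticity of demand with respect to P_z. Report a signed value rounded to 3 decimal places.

At the given values, Q = 52260 − 245(55.2) + 0.0738(47200) − 120(159) = 23139.36.
∂Q/∂P_z = -120.
E = (-120) × (159/23139.36) = -0.82456…

-0.825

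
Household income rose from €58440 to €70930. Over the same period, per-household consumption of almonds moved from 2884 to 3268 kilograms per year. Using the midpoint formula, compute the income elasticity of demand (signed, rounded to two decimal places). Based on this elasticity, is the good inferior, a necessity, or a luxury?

0.65; necessity

%ΔQ = (3268 − 2884)/[( 2884 + 3268)/2] = 384/3076 = 0.124837…
%ΔIncome = (70930 − 58440)/[( 58440 + 70930)/2] = 12490/64685 = 0.193089…
E_income = (384/3076) / (12490/64685) = 0.6465…
0 < E_income < 1 ⇒ normal good, necessity.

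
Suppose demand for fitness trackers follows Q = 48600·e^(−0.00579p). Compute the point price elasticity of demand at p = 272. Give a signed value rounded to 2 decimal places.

dQ/dp = −0.00579·Q = -58.2577. At p = 272, Q = 10061.8.
Ed = (dQ/dp)·(p/Q) = (-58.2577) × (272/10061.8) = -1.5748…

-1.57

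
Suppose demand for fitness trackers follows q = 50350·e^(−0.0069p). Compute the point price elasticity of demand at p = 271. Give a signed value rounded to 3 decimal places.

-1.870

dq/dp = −0.0069·q = -53.5502. At p = 271, q = 7760.9.
Ed = (dq/dp)·(p/q) = (-53.5502) × (271/7760.9) = -1.8699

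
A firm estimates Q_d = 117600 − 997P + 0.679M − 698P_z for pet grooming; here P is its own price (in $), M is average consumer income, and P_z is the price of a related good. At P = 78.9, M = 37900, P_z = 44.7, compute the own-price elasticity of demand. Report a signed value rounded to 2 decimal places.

At the given values, Q_d = 117600 − 997(78.9) + 0.679(37900) − 698(44.7) = 33470.2.
∂Q_d/∂P = −997.
E = (-997) × (78.9/33470.2) = -2.3502…

-2.35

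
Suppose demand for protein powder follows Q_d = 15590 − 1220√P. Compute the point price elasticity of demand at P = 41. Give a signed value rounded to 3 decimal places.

dQ_d/dP = −1220/(2√P) = -95.266. At P = 41, Q_d = 7778.19.
Ed = (dQ_d/dP)·(P/Q_d) = (-95.266) × (41/7778.19) = -0.50216…

-0.502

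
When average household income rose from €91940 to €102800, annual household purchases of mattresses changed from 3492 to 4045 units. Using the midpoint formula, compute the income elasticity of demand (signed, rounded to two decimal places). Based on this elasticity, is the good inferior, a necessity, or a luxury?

%ΔQ = (4045 − 3492)/[( 3492 + 4045)/2] = 553/3768.5 = 0.146742…
%ΔIncome = (102800 − 91940)/[( 91940 + 102800)/2] = 10860/97370 = 0.111533…
E_income = (553/3768.5) / (10860/97370) = 1.3156…
E_income > 1 ⇒ normal good, luxury.

1.32; luxury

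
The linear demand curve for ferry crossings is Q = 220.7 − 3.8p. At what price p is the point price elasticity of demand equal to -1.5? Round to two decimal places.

34.85

Ed = −3.8p/(220.7 − 3.8p). Set this equal to -1.5:
3.8p = 1.5·(220.7 − 3.8p) ⇒ 3.8p(1 + 1.5) = 1.5·220.7
p = 1.5·220.7 / (3.8·2.5) = 34.8473…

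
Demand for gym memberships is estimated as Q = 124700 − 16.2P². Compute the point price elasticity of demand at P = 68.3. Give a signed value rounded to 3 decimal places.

dQ/dP = −2·16.2·P = -2212.92. At P = 68.3, Q = 49128.782.
Ed = (dQ/dP)·(P/Q) = (-2212.92) × (68.3/49128.782) = -3.07645…

-3.076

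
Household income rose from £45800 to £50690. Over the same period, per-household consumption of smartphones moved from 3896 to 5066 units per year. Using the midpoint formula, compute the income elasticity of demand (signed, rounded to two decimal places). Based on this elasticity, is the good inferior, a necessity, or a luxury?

2.58; luxury

%ΔQ = (5066 − 3896)/[( 3896 + 5066)/2] = 1170/4481 = 0.261102…
%ΔIncome = (50690 − 45800)/[( 45800 + 50690)/2] = 4890/48245 = 0.101357…
E_income = (1170/4481) / (4890/48245) = 2.5760…
E_income > 1 ⇒ normal good, luxury.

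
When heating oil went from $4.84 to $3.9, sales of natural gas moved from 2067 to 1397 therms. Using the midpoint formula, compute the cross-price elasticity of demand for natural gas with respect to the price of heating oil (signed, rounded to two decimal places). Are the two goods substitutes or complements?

%ΔQ_{natural gas} = (1397 − 2067)/avg = -670/1732 = -0.386836…
%ΔP_{heating oil} = (3.9 − 4.84)/avg = -0.94/4.37 = -0.215102…
E_cross = (-670/1732) / (-0.94/4.37) = 1.7983…
E_cross > 0 ⇒ the goods are substitutes.

1.80; substitutes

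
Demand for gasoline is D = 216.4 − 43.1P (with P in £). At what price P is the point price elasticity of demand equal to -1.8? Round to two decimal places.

3.23

Ed = −43.1P/(216.4 − 43.1P). Set this equal to -1.8:
43.1P = 1.8·(216.4 − 43.1P) ⇒ 43.1P(1 + 1.8) = 1.8·216.4
P = 1.8·216.4 / (43.1·2.8) = 3.2277…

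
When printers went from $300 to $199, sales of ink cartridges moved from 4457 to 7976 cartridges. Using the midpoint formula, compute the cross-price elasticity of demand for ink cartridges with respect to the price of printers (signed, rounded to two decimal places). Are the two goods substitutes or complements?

-1.40; complements

%ΔQ_{ink cartridges} = (7976 − 4457)/avg = 3519/6216.5 = 0.566074…
%ΔP_{printers} = (199 − 300)/avg = -101/249.5 = -0.404809…
E_cross = (3519/6216.5) / (-101/249.5) = -1.3983…
E_cross < 0 ⇒ the goods are complements.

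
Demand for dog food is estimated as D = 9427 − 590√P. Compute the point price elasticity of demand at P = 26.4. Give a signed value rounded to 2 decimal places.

-0.24

dD/dP = −590/(2√P) = -57.4143. At P = 26.4, D = 6395.53.
Ed = (dD/dP)·(P/D) = (-57.4143) × (26.4/6395.53) = -0.2369…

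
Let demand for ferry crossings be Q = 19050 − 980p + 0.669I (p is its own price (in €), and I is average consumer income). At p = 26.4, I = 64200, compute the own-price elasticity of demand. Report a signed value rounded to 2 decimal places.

-0.72

At the given values, Q = 19050 − 980(26.4) + 0.669(64200) = 36127.8.
∂Q/∂p = −980.
E = (-980) × (26.4/36127.8) = -0.7161…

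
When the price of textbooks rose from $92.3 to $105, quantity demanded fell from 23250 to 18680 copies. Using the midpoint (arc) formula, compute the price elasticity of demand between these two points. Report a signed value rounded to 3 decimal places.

%ΔQ = (18680 − 23250) / [(23250 + 18680)/2] = -4570/20965 = -0.217982…
%ΔP = (105 − 92.3) / [(92.3 + 105)/2] = 12.7/98.65 = 0.128737…
Arc Ed = %ΔQ / %ΔP = (-4570/20965) / (12.7/98.65) = -1.69322…

-1.693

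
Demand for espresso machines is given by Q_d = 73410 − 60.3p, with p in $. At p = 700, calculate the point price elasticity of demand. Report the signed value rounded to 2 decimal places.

-1.35

dQ_d/dp = −60.3. At p = 700, Q_d = 73410 − 60.3(700) = 31200.
Ed = (dQ_d/dp)·(p/Q_d) = −60.3 × (700/31200) = -1.3528…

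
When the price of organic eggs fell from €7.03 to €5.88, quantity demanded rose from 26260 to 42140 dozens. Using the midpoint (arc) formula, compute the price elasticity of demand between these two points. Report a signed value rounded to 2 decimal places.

%ΔQ = (42140 − 26260) / [(26260 + 42140)/2] = 15880/34200 = 0.464327…
%ΔP = (5.88 − 7.03) / [(7.03 + 5.88)/2] = -1.15/6.455 = -0.178156…
Arc Ed = %ΔQ / %ΔP = (15880/34200) / (-1.15/6.455) = -2.6062…

-2.61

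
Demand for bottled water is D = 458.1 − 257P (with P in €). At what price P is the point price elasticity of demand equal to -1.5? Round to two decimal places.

Ed = −257P/(458.1 − 257P). Set this equal to -1.5:
257P = 1.5·(458.1 − 257P) ⇒ 257P(1 + 1.5) = 1.5·458.1
P = 1.5·458.1 / (257·2.5) = 1.0694…

1.07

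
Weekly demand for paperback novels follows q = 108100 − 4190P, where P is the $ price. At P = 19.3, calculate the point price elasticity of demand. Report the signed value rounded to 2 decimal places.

dq/dP = −4190. At P = 19.3, q = 108100 − 4190(19.3) = 27233.
Ed = (dq/dP)·(P/q) = −4190 × (19.3/27233) = -2.9694…

-2.97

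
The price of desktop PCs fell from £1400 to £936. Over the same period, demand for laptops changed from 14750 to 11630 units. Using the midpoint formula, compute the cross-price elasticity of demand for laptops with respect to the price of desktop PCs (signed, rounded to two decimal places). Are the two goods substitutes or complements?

0.60; substitutes

%ΔQ_{laptops} = (11630 − 14750)/avg = -3120/13190 = -0.236542…
%ΔP_{desktop PCs} = (936 − 1400)/avg = -464/1168 = -0.397260…
E_cross = (-3120/13190) / (-464/1168) = 0.5954…
E_cross > 0 ⇒ the goods are substitutes.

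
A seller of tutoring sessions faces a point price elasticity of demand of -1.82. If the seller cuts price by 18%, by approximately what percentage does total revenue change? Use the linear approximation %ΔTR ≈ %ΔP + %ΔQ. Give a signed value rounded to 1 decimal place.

+14.8%

%ΔQ ≈ Ed × %ΔP = (-1.82) × (-18%) = +32.7600%
%ΔTR ≈ %ΔP + %ΔQ = (-18%) + (+32.7600%) = +14.7600%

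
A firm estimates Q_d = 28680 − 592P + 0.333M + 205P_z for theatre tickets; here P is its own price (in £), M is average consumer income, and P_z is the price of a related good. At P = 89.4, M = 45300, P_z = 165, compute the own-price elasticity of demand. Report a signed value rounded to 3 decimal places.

At the given values, Q_d = 28680 − 592(89.4) + 0.333(45300) + 205(165) = 24665.1.
∂Q_d/∂P = −592.
E = (-592) × (89.4/24665.1) = -2.14573…

-2.146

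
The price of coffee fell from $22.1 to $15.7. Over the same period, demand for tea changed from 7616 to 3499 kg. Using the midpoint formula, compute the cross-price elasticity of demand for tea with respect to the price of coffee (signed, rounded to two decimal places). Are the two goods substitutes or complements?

%ΔQ_{tea} = (3499 − 7616)/avg = -4117/5557.5 = -0.740800…
%ΔP_{coffee} = (15.7 − 22.1)/avg = -6.4/18.9 = -0.338624…
E_cross = (-4117/5557.5) / (-6.4/18.9) = 2.1876…
E_cross > 0 ⇒ the goods are substitutes.

2.19; substitutes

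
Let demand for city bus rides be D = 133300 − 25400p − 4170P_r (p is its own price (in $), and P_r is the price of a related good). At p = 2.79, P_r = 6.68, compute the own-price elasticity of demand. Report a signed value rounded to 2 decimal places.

At the given values, D = 133300 − 25400(2.79) − 4170(6.68) = 34578.4.
∂D/∂p = −25400.
E = (-25400) × (2.79/34578.4) = -2.0494…

-2.05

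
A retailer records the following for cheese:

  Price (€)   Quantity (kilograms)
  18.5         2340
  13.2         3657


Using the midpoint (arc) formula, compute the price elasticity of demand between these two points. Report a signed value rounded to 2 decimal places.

-1.31

%ΔQ = (3657 − 2340) / [(2340 + 3657)/2] = 1317/2998.5 = 0.439219…
%ΔP = (13.2 − 18.5) / [(18.5 + 13.2)/2] = -5.3/15.85 = -0.334384…
Arc Ed = %ΔQ / %ΔP = (1317/2998.5) / (-5.3/15.85) = -1.3135…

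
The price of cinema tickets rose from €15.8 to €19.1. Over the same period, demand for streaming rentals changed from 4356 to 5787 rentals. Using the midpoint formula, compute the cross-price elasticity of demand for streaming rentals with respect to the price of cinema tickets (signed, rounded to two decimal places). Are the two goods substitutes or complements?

%ΔQ_{streaming rentals} = (5787 − 4356)/avg = 1431/5071.5 = 0.282165…
%ΔP_{cinema tickets} = (19.1 − 15.8)/avg = 3.3/17.45 = 0.189111…
E_cross = (1431/5071.5) / (3.3/17.45) = 1.4920…
E_cross > 0 ⇒ the goods are substitutes.

1.49; substitutes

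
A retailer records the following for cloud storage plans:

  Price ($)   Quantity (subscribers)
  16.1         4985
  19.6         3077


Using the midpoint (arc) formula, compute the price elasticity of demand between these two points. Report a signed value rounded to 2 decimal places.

%ΔQ = (3077 − 4985) / [(4985 + 3077)/2] = -1908/4031 = -0.473331…
%ΔP = (19.6 − 16.1) / [(16.1 + 19.6)/2] = 3.5/17.85 = 0.196078…
Arc Ed = %ΔQ / %ΔP = (-1908/4031) / (3.5/17.85) = -2.4139…

-2.41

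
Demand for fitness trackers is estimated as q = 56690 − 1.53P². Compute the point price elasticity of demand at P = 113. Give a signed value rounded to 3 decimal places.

dq/dP = −2·1.53·P = -345.78. At P = 113, q = 37153.43.
Ed = (dq/dP)·(P/q) = (-345.78) × (113/37153.43) = -1.05166…

-1.052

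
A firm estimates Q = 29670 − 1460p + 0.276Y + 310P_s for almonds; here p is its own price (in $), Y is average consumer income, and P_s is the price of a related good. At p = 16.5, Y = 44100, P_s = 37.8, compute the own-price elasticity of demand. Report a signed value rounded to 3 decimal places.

-0.817

At the given values, Q = 29670 − 1460(16.5) + 0.276(44100) + 310(37.8) = 29469.6.
∂Q/∂p = −1460.
E = (-1460) × (16.5/29469.6) = -0.81745…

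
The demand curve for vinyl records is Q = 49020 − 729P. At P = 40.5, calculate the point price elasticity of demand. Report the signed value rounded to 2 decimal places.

-1.51

dQ/dP = −729. At P = 40.5, Q = 49020 − 729(40.5) = 19495.5.
Ed = (dQ/dP)·(P/Q) = −729 × (40.5/19495.5) = -1.5144…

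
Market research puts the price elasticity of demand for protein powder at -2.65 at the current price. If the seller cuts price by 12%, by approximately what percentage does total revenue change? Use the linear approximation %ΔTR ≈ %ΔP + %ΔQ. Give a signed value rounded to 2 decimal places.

%ΔQ ≈ Ed × %ΔP = (-2.65) × (-12%) = +31.8000%
%ΔTR ≈ %ΔP + %ΔQ = (-12%) + (+31.8000%) = +19.8000%

+19.80%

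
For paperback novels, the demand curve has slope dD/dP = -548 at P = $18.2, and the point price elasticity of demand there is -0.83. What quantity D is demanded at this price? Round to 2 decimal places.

Ed = (dD/dP)·(P/D) ⇒ D = (dD/dP)·P/Ed = (-548)·18.2/(-0.83) = 12016.3855…

12016.39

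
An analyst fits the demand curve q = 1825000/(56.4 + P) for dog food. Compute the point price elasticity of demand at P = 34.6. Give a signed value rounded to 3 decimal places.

-0.380

dq/dP = −1825000/(56.4 + P)² = -220.384. At P = 34.6, q = 20054.9.
Ed = (dq/dP)·(P/q) = (-220.384) × (34.6/20054.9) = -0.38021…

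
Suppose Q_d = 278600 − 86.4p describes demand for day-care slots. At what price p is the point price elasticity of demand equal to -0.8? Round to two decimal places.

1433.13

Ed = −86.4p/(278600 − 86.4p). Set this equal to -0.8:
86.4p = 0.8·(278600 − 86.4p) ⇒ 86.4p(1 + 0.8) = 0.8·278600
p = 0.8·278600 / (86.4·1.8) = 1433.1275…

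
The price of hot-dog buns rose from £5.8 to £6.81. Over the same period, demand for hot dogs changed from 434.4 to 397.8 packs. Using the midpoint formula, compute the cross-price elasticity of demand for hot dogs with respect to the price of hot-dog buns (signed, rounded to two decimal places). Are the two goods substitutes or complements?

%ΔQ_{hot dogs} = (397.8 − 434.4)/avg = -36.6/416.1 = -0.087959…
%ΔP_{hot-dog buns} = (6.81 − 5.8)/avg = 1.01/6.305 = 0.160190…
E_cross = (-36.6/416.1) / (1.01/6.305) = -0.5490…
E_cross < 0 ⇒ the goods are complements.

-0.55; complements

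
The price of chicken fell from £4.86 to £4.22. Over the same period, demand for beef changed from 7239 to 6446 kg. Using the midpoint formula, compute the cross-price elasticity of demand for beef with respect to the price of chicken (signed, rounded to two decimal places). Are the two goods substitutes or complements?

%ΔQ_{beef} = (6446 − 7239)/avg = -793/6842.5 = -0.115893…
%ΔP_{chicken} = (4.22 − 4.86)/avg = -0.64/4.54 = -0.140969…
E_cross = (-793/6842.5) / (-0.64/4.54) = 0.8221…
E_cross > 0 ⇒ the goods are substitutes.

0.82; substitutes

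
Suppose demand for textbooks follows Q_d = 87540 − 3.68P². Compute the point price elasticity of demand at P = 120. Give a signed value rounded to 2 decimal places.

dQ_d/dP = −2·3.68·P = -883.2. At P = 120, Q_d = 34548.
Ed = (dQ_d/dP)·(P/Q_d) = (-883.2) × (120/34548) = -3.0677…

-3.07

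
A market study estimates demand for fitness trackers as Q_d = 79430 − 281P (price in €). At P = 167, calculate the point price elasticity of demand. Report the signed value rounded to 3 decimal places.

-1.444

dQ_d/dP = −281. At P = 167, Q_d = 79430 − 281(167) = 32503.
Ed = (dQ_d/dP)·(P/Q_d) = −281 × (167/32503) = -1.44377…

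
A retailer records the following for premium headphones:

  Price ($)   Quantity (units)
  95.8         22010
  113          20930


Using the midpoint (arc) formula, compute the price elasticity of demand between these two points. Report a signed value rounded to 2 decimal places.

-0.31

%ΔQ = (20930 − 22010) / [(22010 + 20930)/2] = -1080/21470 = -0.050302…
%ΔP = (113 − 95.8) / [(95.8 + 113)/2] = 17.2/104.4 = 0.164750…
Arc Ed = %ΔQ / %ΔP = (-1080/21470) / (17.2/104.4) = -0.3053…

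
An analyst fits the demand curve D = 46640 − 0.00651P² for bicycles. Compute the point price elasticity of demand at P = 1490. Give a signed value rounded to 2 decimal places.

dD/dP = −2·0.00651·P = -19.3998. At P = 1490, D = 32187.149.
Ed = (dD/dP)·(P/D) = (-19.3998) × (1490/32187.149) = -0.8980…

-0.90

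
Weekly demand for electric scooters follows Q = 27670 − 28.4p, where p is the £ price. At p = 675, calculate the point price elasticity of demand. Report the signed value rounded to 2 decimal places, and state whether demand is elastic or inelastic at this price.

dQ/dp = −28.4. At p = 675, Q = 27670 − 28.4(675) = 8500.
Ed = (dQ/dp)·(p/Q) = −28.4 × (675/8500) = -2.2552…
|Ed| = 2.26 > 1, so demand is elastic.

-2.26; elastic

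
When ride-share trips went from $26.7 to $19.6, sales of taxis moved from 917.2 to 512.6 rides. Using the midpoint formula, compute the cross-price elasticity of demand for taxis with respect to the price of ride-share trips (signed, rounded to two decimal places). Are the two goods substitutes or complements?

1.85; substitutes

%ΔQ_{taxis} = (512.6 − 917.2)/avg = -404.6/714.9 = -0.565953…
%ΔP_{ride-share trips} = (19.6 − 26.7)/avg = -7.1/23.15 = -0.306695…
E_cross = (-404.6/714.9) / (-7.1/23.15) = 1.8453…
E_cross > 0 ⇒ the goods are substitutes.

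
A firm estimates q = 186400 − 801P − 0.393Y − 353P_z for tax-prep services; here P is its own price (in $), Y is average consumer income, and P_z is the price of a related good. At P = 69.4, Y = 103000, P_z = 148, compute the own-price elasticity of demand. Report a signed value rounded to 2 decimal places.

At the given values, q = 186400 − 801(69.4) − 0.393(103000) − 353(148) = 38087.6.
∂q/∂P = −801.
E = (-801) × (69.4/38087.6) = -1.4595…

-1.46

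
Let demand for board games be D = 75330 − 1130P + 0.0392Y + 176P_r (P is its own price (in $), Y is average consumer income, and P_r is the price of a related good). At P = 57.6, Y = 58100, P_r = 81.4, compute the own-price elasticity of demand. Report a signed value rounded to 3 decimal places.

At the given values, D = 75330 − 1130(57.6) + 0.0392(58100) + 176(81.4) = 26845.92.
∂D/∂P = −1130.
E = (-1130) × (57.6/26845.92) = -2.42450…

-2.425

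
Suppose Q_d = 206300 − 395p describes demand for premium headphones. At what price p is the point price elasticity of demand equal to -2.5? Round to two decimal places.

Ed = −395p/(206300 − 395p). Set this equal to -2.5:
395p = 2.5·(206300 − 395p) ⇒ 395p(1 + 2.5) = 2.5·206300
p = 2.5·206300 / (395·3.5) = 373.0560…

373.06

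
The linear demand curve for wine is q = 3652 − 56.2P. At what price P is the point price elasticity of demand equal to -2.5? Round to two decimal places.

Ed = −56.2P/(3652 − 56.2P). Set this equal to -2.5:
56.2P = 2.5·(3652 − 56.2P) ⇒ 56.2P(1 + 2.5) = 2.5·3652
P = 2.5·3652 / (56.2·3.5) = 46.4158…

46.42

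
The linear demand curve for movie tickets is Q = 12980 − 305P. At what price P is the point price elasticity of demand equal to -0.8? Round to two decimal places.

Ed = −305P/(12980 − 305P). Set this equal to -0.8:
305P = 0.8·(12980 − 305P) ⇒ 305P(1 + 0.8) = 0.8·12980
P = 0.8·12980 / (305·1.8) = 18.9143…

18.91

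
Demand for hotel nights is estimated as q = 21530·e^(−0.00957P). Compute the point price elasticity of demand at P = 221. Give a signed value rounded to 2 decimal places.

dq/dP = −0.00957·q = -24.8563. At P = 221, q = 2597.31.
Ed = (dq/dP)·(P/q) = (-24.8563) × (221/2597.31) = -2.1149…

-2.11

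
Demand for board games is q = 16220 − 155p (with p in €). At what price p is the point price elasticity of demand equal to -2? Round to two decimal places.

Ed = −155p/(16220 − 155p). Set this equal to -2:
155p = 2·(16220 − 155p) ⇒ 155p(1 + 2) = 2·16220
p = 2·16220 / (155·3) = 69.7634…

69.76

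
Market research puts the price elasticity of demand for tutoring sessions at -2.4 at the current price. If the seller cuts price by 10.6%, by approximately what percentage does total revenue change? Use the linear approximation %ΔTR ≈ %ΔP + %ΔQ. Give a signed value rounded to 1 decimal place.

+14.8%

%ΔQ ≈ Ed × %ΔP = (-2.4) × (-10.6%) = +25.4400%
%ΔTR ≈ %ΔP + %ΔQ = (-10.6%) + (+25.4400%) = +14.8400%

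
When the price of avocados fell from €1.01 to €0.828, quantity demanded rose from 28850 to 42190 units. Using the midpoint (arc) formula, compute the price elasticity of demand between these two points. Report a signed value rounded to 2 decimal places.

%ΔQ = (42190 − 28850) / [(28850 + 42190)/2] = 13340/35520 = 0.375563…
%ΔP = (0.828 − 1.01) / [(1.01 + 0.828)/2] = -0.182/0.919 = -0.198041…
Arc Ed = %ΔQ / %ΔP = (13340/35520) / (-0.182/0.919) = -1.8963…

-1.90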